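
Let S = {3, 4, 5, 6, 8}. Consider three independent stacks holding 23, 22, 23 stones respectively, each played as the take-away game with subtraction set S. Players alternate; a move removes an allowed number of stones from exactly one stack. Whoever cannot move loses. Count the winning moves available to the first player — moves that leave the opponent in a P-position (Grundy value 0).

All stacks use S = {3, 4, 5, 6, 8}:
n :  0  1  2  3  4  5  6  7  8  9 10 11 12 13 14 15 16 17 18 19 20 21 22 23
G :  0  0  0  1  1  1  2  2  2  3  3  0  0  0  1  1  1  2  2  2  3  3  0  0
Stack A: G(23) = 0.
Stack B: G(22) = 0.
Stack C: G(23) = 0.
Combined Grundy value = 0 ⊕ 0 ⊕ 0 = 0.
A winning move leaves total XOR = 0, i.e. changes one component's Grundy value g to g ⊕ X where X is the current total.
Stack A: target g' = 0⊕0 = 0, but every legal move changes the Grundy value (mex property), so 0 moves.
Stack B: target g' = 0⊕0 = 0, but every legal move changes the Grundy value (mex property), so 0 moves.
Stack C: target g' = 0⊕0 = 0, but every legal move changes the Grundy value (mex property), so 0 moves.

0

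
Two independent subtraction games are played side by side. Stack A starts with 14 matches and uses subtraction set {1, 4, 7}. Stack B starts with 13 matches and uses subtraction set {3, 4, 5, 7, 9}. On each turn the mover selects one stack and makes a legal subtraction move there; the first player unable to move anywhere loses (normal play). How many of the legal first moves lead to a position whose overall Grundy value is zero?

3

Stack A, S = {1, 4, 7}:
G(0) = 0
G(1) = mex{0} = 1
G(2) = mex{1} = 0
G(3) = mex{0} = 1
G(4) = mex{1,0} = 2
G(5) = mex{2,1} = 0
G(6) = mex{0,0} = 1
G(7) = mex{1,1,0} = 2
G(8) = mex{2,2,1} = 0
G(9) = mex{0,0,0} = 1
G(10) = mex{1,1,1} = 0
G(11) = mex{0,2,2} = 1
G(12) = mex{1,0,0} = 2
G(13) = mex{2,1,1} = 0
G(14) = mex{0,0,2} = 1
G_A(14) = 1.
Stack B, S = {3, 4, 5, 7, 9}:
G(0) = 0
G(1) = mex{} = 0
G(2) = mex{} = 0
G(3) = mex{0} = 1
G(4) = mex{0,0} = 1
G(5) = mex{0,0,0} = 1
G(6) = mex{1,0,0} = 2
G(7) = mex{1,1,0,0} = 2
G(8) = mex{1,1,1,0} = 2
G(9) = mex{2,1,1,0,0} = 3
G(10) = mex{2,2,1,1,0} = 3
G(11) = mex{2,2,2,1,0} = 3
G(12) = mex{3,2,2,1,1} = 0
G(13) = mex{3,3,2,2,1} = 0
G_B(13) = 0.
Combined Grundy value = 1 ⊕ 0 = 1.
A winning move leaves total XOR = 0, i.e. changes one component's Grundy value g to g ⊕ X where X is the current total.
Stack A: need g' = 1⊕1 = 0. Options: 14−1→G=0, 14−4→G=0, 14−7→G=2. Hits: 2.
Stack B: need g' = 0⊕1 = 1. Options: 13−3→G=3, 13−4→G=3, 13−5→G=2, 13−7→G=2, 13−9→G=1. Hits: 1.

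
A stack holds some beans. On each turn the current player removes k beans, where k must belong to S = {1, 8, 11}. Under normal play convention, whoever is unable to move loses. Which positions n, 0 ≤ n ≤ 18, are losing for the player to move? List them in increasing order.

G(0) = 0
G(1) = mex{0} = 1
G(2) = mex{1} = 0
G(3) = mex{0} = 1
G(4) = mex{1} = 0
G(5) = mex{0} = 1
G(6) = mex{1} = 0
G(7) = mex{0} = 1
G(8) = mex{1,0} = 2
G(9) = mex{2,1} = 0
G(10) = mex{0,0} = 1
G(11) = mex{1,1,0} = 2
G(12) = mex{2,0,1} = 3
G(13) = mex{3,1,0} = 2
G(14) = mex{2,0,1} = 3
G(15) = mex{3,1,0} = 2
G(16) = mex{2,2,1} = 0
G(17) = mex{0,0,0} = 1
G(18) = mex{1,1,1} = 0
P-positions are exactly the n with G(n) = 0.

0, 2, 4, 6, 9, 16, 18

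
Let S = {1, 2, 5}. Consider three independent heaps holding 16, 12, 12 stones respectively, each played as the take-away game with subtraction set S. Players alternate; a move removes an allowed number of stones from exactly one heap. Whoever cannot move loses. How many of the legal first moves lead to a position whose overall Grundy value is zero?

5

All heaps use S = {1, 2, 5}:
G(0) = 0
G(1) = mex{0} = 1
G(2) = mex{1,0} = 2
G(3) = mex{2,1} = 0
G(4) = mex{0,2} = 1
G(5) = mex{1,0,0} = 2
G(6) = mex{2,1,1} = 0
G(7) = mex{0,2,2} = 1
G(8) = mex{1,0,0} = 2
G(9) = mex{2,1,1} = 0
G(10) = mex{0,2,2} = 1
G(11) = mex{1,0,0} = 2
G(12) = mex{2,1,1} = 0
G(13) = mex{0,2,2} = 1
G(14) = mex{1,0,0} = 2
G(15) = mex{2,1,1} = 0
G(16) = mex{0,2,2} = 1
Heap A: G(16) = 1.
Heap B: G(12) = 0.
Heap C: G(12) = 0.
Combined Grundy value = 1 ⊕ 0 ⊕ 0 = 1.
A winning move leaves total XOR = 0, i.e. changes one component's Grundy value g to g ⊕ X where X is the current total.
Heap A: need g' = 1⊕1 = 0. Options: 16−1→G=0, 16−2→G=2, 16−5→G=2. Hits: 1.
Heap B: need g' = 0⊕1 = 1. Options: 12−1→G=2, 12−2→G=1, 12−5→G=1. Hits: 2.
Heap C: need g' = 0⊕1 = 1. Options: 12−1→G=2, 12−2→G=1, 12−5→G=1. Hits: 2.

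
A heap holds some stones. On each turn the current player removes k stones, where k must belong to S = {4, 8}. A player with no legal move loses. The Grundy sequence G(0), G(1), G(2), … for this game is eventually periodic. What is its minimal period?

12

G(0) = 0
G(1) = mex{} = 0
G(2) = mex{} = 0
G(3) = mex{} = 0
G(4) = mex{0} = 1
G(5) = mex{0} = 1
G(6) = mex{0} = 1
G(7) = mex{0} = 1
G(8) = mex{1,0} = 2
G(9) = mex{1,0} = 2
G(10) = mex{1,0} = 2
G(11) = mex{1,0} = 2
G(12) = mex{2,1} = 0
G(13) = mex{2,1} = 0
G(14) = mex{2,1} = 0
G(15) = mex{2,1} = 0
G(16) = mex{0,2} = 1
G(17) = mex{0,2} = 1
G(18) = mex{0,2} = 1
G(19) = mex{0,2} = 1
G(20) = mex{1,0} = 2
G(21) = mex{1,0} = 2
G(22) = mex{1,0} = 2
G(23) = mex{1,0} = 2
G(24) = mex{2,1} = 0
G(25) = mex{2,1} = 0
G(n+12) = G(n) holds for n = 0,…,7 (a full window of length max(S) = 8), so the sequence is purely periodic with period 12.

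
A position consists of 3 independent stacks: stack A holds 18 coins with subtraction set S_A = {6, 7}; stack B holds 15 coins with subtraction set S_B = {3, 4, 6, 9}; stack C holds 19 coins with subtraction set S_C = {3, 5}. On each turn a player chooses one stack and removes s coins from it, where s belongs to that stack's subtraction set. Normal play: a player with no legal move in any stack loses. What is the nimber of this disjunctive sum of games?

Stack A, S = {6, 7}:
n :  0  1  2  3  4  5  6  7  8  9 10 11 12 13 14 15 16 17 18
G :  0  0  0  0  0  0  1  1  1  1  1  1  2  0  0  0  0  0  0
G_A(18) = 0.
Stack B, S = {3, 4, 6, 9}:
G(0) = 0
G(1) = mex{} = 0
G(2) = mex{} = 0
G(3) = mex{0} = 1
G(4) = mex{0,0} = 1
G(5) = mex{0,0} = 1
G(6) = mex{1,0,0} = 2
G(7) = mex{1,1,0} = 2
G(8) = mex{1,1,0} = 2
G(9) = mex{2,1,1,0} = 3
G(10) = mex{2,2,1,0} = 3
G(11) = mex{2,2,1,0} = 3
G(12) = mex{3,2,2,1} = 0
G(13) = mex{3,3,2,1} = 0
G(14) = mex{3,3,2,1} = 0
G(15) = mex{0,3,3,2} = 1
G_B(15) = 1.
Stack C, S = {3, 5}:
n :  0  1  2  3  4  5  6  7  8  9 10 11 12 13 14 15 16 17 18 19
G :  0  0  0  1  1  1  2  2  0  0  0  1  1  1  2  2  0  0  0  1
G_C(19) = 1.
Combined Grundy value = 0 ⊕ 1 ⊕ 1 = 0.

0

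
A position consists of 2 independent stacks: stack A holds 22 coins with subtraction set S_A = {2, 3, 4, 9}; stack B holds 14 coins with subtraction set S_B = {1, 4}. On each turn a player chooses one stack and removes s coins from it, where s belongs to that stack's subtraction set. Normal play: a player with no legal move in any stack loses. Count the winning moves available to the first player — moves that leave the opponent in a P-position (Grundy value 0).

0

Stack A, S = {2, 3, 4, 9}:
n :  0  1  2  3  4  5  6  7  8  9 10 11 12 13 14 15 16 17 18 19 20 21 22
G :  0  0  1  1  2  2  0  0  1  1  2  2  0  0  1  1  2  2  0  0  1  1  2
G_A(22) = 2.
Stack B, S = {1, 4}:
G(0) = 0
G(1) = mex{0} = 1
G(2) = mex{1} = 0
G(3) = mex{0} = 1
G(4) = mex{1,0} = 2
G(5) = mex{2,1} = 0
G(6) = mex{0,0} = 1
G(7) = mex{1,1} = 0
G(8) = mex{0,2} = 1
G(9) = mex{1,0} = 2
G(10) = mex{2,1} = 0
G(11) = mex{0,0} = 1
G(12) = mex{1,1} = 0
G(13) = mex{0,2} = 1
G(14) = mex{1,0} = 2
G_B(14) = 2.
Combined Grundy value = 2 ⊕ 2 = 0.
A winning move leaves total XOR = 0, i.e. changes one component's Grundy value g to g ⊕ X where X is the current total.
Stack A: target g' = 2⊕0 = 2, but every legal move changes the Grundy value (mex property), so 0 moves.
Stack B: target g' = 2⊕0 = 2, but every legal move changes the Grundy value (mex property), so 0 moves.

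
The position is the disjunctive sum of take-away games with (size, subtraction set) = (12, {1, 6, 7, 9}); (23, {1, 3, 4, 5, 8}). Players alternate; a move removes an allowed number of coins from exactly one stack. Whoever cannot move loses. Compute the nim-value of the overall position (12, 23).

Stack A, S = {1, 6, 7, 9}:
G(0) = 0
G(1) = mex{0} = 1
G(2) = mex{1} = 0
G(3) = mex{0} = 1
G(4) = mex{1} = 0
G(5) = mex{0} = 1
G(6) = mex{1,0} = 2
G(7) = mex{2,1,0} = 3
G(8) = mex{3,0,1} = 2
G(9) = mex{2,1,0,0} = 3
G(10) = mex{3,0,1,1} = 2
G(11) = mex{2,1,0,0} = 3
G(12) = mex{3,2,1,1} = 0
G_A(12) = 0.
Stack B, S = {1, 3, 4, 5, 8}:
n :  0  1  2  3  4  5  6  7  8  9 10 11 12 13 14 15 16 17 18 19 20 21 22 23
G :  0  1  0  1  2  3  2  3  4  0  1  0  1  2  3  2  3  4  0  1  0  1  2  3
G_B(23) = 3.
Combined Grundy value = 0 ⊕ 3 = 3.

3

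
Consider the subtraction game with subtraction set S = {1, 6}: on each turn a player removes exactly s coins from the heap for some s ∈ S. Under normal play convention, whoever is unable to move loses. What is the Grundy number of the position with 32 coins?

G(0) = 0
G(1) = mex{0} = 1
G(2) = mex{1} = 0
G(3) = mex{0} = 1
G(4) = mex{1} = 0
G(5) = mex{0} = 1
G(6) = mex{1,0} = 2
G(7) = mex{2,1} = 0
G(8) = mex{0,0} = 1
G(9) = mex{1,1} = 0
G(10) = mex{0,0} = 1
G(11) = mex{1,1} = 0
G(12) = mex{0,2} = 1
G(13) = mex{1,0} = 2
G(14) = mex{2,1} = 0
G(15) = mex{0,0} = 1
G(16) = mex{1,1} = 0
G(17) = mex{0,0} = 1
G(18) = mex{1,1} = 0
G(19) = mex{0,2} = 1
G(20) = mex{1,0} = 2
G(21) = mex{2,1} = 0
G(22) = mex{0,0} = 1
G(23) = mex{1,1} = 0
G(24) = mex{0,0} = 1
G(25) = mex{1,1} = 0
G(26) = mex{0,2} = 1
G(27) = mex{1,0} = 2
G(28) = mex{2,1} = 0
G(29) = mex{0,0} = 1
G(30) = mex{1,1} = 0
G(31) = mex{0,0} = 1
G(32) = mex{1,1} = 0

0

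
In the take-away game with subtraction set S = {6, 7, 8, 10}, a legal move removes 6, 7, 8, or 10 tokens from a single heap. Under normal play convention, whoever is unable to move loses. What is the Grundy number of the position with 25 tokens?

1

G(0) = 0
G(1) = mex{} = 0
G(2) = mex{} = 0
G(3) = mex{} = 0
G(4) = mex{} = 0
G(5) = mex{} = 0
G(6) = mex{0} = 1
G(7) = mex{0,0} = 1
G(8) = mex{0,0,0} = 1
G(9) = mex{0,0,0} = 1
G(10) = mex{0,0,0,0} = 1
G(11) = mex{0,0,0,0} = 1
G(12) = mex{1,0,0,0} = 2
G(13) = mex{1,1,0,0} = 2
G(14) = mex{1,1,1,0} = 2
G(15) = mex{1,1,1,0} = 2
G(16) = mex{1,1,1,1} = 0
G(17) = mex{1,1,1,1} = 0
G(18) = mex{2,1,1,1} = 0
G(19) = mex{2,2,1,1} = 0
G(20) = mex{2,2,2,1} = 0
G(21) = mex{2,2,2,1} = 0
G(22) = mex{0,2,2,2} = 1
G(23) = mex{0,0,2,2} = 1
G(24) = mex{0,0,0,2} = 1
G(25) = mex{0,0,0,2} = 1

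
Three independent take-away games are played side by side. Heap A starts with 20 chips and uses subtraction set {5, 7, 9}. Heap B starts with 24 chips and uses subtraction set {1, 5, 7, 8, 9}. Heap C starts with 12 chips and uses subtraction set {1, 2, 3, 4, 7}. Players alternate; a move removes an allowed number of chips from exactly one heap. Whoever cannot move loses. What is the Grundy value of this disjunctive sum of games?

1

Heap A, S = {5, 7, 9}:
G(0) = 0
G(1) = mex{} = 0
G(2) = mex{} = 0
G(3) = mex{} = 0
G(4) = mex{} = 0
G(5) = mex{0} = 1
G(6) = mex{0} = 1
G(7) = mex{0,0} = 1
G(8) = mex{0,0} = 1
G(9) = mex{0,0,0} = 1
G(10) = mex{1,0,0} = 2
G(11) = mex{1,0,0} = 2
G(12) = mex{1,1,0} = 2
G(13) = mex{1,1,0} = 2
G(14) = mex{1,1,1} = 0
G(15) = mex{2,1,1} = 0
G(16) = mex{2,1,1} = 0
G(17) = mex{2,2,1} = 0
G(18) = mex{2,2,1} = 0
G(19) = mex{0,2,2} = 1
G(20) = mex{0,2,2} = 1
G_A(20) = 1.
Heap B, S = {1, 5, 7, 8, 9}:
n :  0  1  2  3  4  5  6  7  8  9 10 11 12 13 14 15 16 17 18 19 20 21 22 23 24
G :  0  1  0  1  0  1  0  1  2  3  2  3  2  3  2  3  0  1  0  1  0  1  0  1  2
G_B(24) = 2.
Heap C, S = {1, 2, 3, 4, 7}:
G(0) = 0
G(1) = mex{0} = 1
G(2) = mex{1,0} = 2
G(3) = mex{2,1,0} = 3
G(4) = mex{3,2,1,0} = 4
G(5) = mex{4,3,2,1} = 0
G(6) = mex{0,4,3,2} = 1
G(7) = mex{1,0,4,3,0} = 2
G(8) = mex{2,1,0,4,1} = 3
G(9) = mex{3,2,1,0,2} = 4
G(10) = mex{4,3,2,1,3} = 0
G(11) = mex{0,4,3,2,4} = 1
G(12) = mex{1,0,4,3,0} = 2
G_C(12) = 2.
Combined Grundy value = 1 ⊕ 2 ⊕ 2 = 1.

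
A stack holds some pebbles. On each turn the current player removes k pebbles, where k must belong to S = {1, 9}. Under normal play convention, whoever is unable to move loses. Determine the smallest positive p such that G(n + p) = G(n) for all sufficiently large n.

n :  0  1  2  3  4  5  6  7  8  9 10 11 12 13 14
G :  0  1  0  1  0  1  0  1  0  1  0  1  0  1  0
G(n+2) = G(n) holds for n = 0,…,8 (a full window of length max(S) = 9), so the sequence is purely periodic with period 2.

2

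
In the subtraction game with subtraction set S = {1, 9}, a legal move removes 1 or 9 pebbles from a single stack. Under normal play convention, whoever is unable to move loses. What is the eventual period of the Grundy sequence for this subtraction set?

2

G(0) = 0
G(1) = mex{0} = 1
G(2) = mex{1} = 0
G(3) = mex{0} = 1
G(4) = mex{1} = 0
G(5) = mex{0} = 1
G(6) = mex{1} = 0
G(7) = mex{0} = 1
G(8) = mex{1} = 0
G(9) = mex{0,0} = 1
G(10) = mex{1,1} = 0
G(11) = mex{0,0} = 1
G(12) = mex{1,1} = 0
G(13) = mex{0,0} = 1
G(14) = mex{1,1} = 0
G(n+2) = G(n) holds for n = 0,…,8 (a full window of length max(S) = 9), so the sequence is purely periodic with period 2.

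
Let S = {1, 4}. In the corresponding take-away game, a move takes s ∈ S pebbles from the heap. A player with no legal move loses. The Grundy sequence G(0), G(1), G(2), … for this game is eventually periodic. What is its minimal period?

5

G(0) = 0
G(1) = mex{0} = 1
G(2) = mex{1} = 0
G(3) = mex{0} = 1
G(4) = mex{1,0} = 2
G(5) = mex{2,1} = 0
G(6) = mex{0,0} = 1
G(7) = mex{1,1} = 0
G(8) = mex{0,2} = 1
G(9) = mex{1,0} = 2
G(10) = mex{2,1} = 0
G(11) = mex{0,0} = 1
G(12) = mex{1,1} = 0
G(13) = mex{0,2} = 1
G(14) = mex{1,0} = 2
G(n+5) = G(n) holds for n = 0,…,3 (a full window of length max(S) = 4), so the sequence is purely periodic with period 5.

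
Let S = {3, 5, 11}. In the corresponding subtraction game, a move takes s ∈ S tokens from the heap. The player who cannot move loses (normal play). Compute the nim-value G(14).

2

G(0) = 0
G(1) = mex{} = 0
G(2) = mex{} = 0
G(3) = mex{0} = 1
G(4) = mex{0} = 1
G(5) = mex{0,0} = 1
G(6) = mex{1,0} = 2
G(7) = mex{1,0} = 2
G(8) = mex{1,1} = 0
G(9) = mex{2,1} = 0
G(10) = mex{2,1} = 0
G(11) = mex{0,2,0} = 1
G(12) = mex{0,2,0} = 1
G(13) = mex{0,0,0} = 1
G(14) = mex{1,0,1} = 2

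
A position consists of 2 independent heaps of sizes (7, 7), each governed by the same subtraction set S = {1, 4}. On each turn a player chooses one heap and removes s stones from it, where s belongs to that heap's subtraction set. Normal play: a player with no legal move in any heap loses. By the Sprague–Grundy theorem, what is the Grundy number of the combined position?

All heaps use S = {1, 4}:
n : 0 1 2 3 4 5 6 7
G : 0 1 0 1 2 0 1 0
Heap A: G(7) = 0.
Heap B: G(7) = 0.
Combined Grundy value = 0 ⊕ 0 = 0.

0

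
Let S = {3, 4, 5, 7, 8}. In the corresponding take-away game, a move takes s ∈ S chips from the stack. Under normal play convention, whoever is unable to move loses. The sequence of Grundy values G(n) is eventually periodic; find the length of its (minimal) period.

n :  0  1  2  3  4  5  6  7  8  9 10 11 12 13 14 15 16 17 18 19 20 21 22 23
G :  0  0  0  1  1  1  2  2  2  3  3  0  0  0  1  1  1  2  2  2  3  3  0  0
G(n+11) = G(n) holds for n = 0,…,7 (a full window of length max(S) = 8), so the sequence is purely periodic with period 11.

11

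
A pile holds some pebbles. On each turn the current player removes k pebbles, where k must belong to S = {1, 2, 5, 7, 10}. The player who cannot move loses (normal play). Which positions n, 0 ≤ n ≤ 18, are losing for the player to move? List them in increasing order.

0, 3, 6, 9, 12, 15, 18

n :  0  1  2  3  4  5  6  7  8  9 10 11 12 13 14 15 16 17 18
G :  0  1  2  0  1  2  0  1  2  0  1  2  0  1  2  0  1  2  0
P-positions are exactly the n with G(n) = 0.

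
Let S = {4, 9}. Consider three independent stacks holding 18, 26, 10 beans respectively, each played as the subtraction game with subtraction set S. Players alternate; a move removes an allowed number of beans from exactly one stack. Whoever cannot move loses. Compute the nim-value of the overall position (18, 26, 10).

3

All stacks use S = {4, 9}:
G(0) = 0
G(1) = mex{} = 0
G(2) = mex{} = 0
G(3) = mex{} = 0
G(4) = mex{0} = 1
G(5) = mex{0} = 1
G(6) = mex{0} = 1
G(7) = mex{0} = 1
G(8) = mex{1} = 0
G(9) = mex{1,0} = 2
G(10) = mex{1,0} = 2
G(11) = mex{1,0} = 2
G(12) = mex{0,0} = 1
G(13) = mex{2,1} = 0
G(14) = mex{2,1} = 0
G(15) = mex{2,1} = 0
G(16) = mex{1,1} = 0
G(17) = mex{0,0} = 1
G(18) = mex{0,2} = 1
G(19) = mex{0,2} = 1
G(20) = mex{0,2} = 1
G(21) = mex{1,1} = 0
G(22) = mex{1,0} = 2
G(23) = mex{1,0} = 2
G(24) = mex{1,0} = 2
G(25) = mex{0,0} = 1
G(26) = mex{2,1} = 0
Stack A: G(18) = 1.
Stack B: G(26) = 0.
Stack C: G(10) = 2.
Combined Grundy value = 1 ⊕ 0 ⊕ 2 = 3.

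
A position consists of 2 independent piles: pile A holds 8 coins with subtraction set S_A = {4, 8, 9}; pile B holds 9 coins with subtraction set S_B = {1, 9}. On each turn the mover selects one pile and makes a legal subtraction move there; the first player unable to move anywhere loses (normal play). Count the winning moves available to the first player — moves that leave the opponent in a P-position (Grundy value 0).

1

Pile A, S = {4, 8, 9}:
G(0) = 0
G(1) = mex{} = 0
G(2) = mex{} = 0
G(3) = mex{} = 0
G(4) = mex{0} = 1
G(5) = mex{0} = 1
G(6) = mex{0} = 1
G(7) = mex{0} = 1
G(8) = mex{1,0} = 2
G_A(8) = 2.
Pile B, S = {1, 9}:
G(0) = 0
G(1) = mex{0} = 1
G(2) = mex{1} = 0
G(3) = mex{0} = 1
G(4) = mex{1} = 0
G(5) = mex{0} = 1
G(6) = mex{1} = 0
G(7) = mex{0} = 1
G(8) = mex{1} = 0
G(9) = mex{0,0} = 1
G_B(9) = 1.
Combined Grundy value = 2 ⊕ 1 = 3.
A winning move leaves total XOR = 0, i.e. changes one component's Grundy value g to g ⊕ X where X is the current total.
Pile A: need g' = 2⊕3 = 1. Options: 8−4→G=1, 8−8→G=0. Hits: 1.
Pile B: need g' = 1⊕3 = 2. Options: 9−1→G=0, 9−9→G=0. Hits: 0.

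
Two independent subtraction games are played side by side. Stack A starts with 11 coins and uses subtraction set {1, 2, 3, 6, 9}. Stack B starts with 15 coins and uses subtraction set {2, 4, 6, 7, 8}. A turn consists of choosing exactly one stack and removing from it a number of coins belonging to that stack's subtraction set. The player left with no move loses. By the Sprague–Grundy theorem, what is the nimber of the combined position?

Stack A, S = {1, 2, 3, 6, 9}:
G(0) = 0
G(1) = mex{0} = 1
G(2) = mex{1,0} = 2
G(3) = mex{2,1,0} = 3
G(4) = mex{3,2,1} = 0
G(5) = mex{0,3,2} = 1
G(6) = mex{1,0,3,0} = 2
G(7) = mex{2,1,0,1} = 3
G(8) = mex{3,2,1,2} = 0
G(9) = mex{0,3,2,3,0} = 1
G(10) = mex{1,0,3,0,1} = 2
G(11) = mex{2,1,0,1,2} = 3
G_A(11) = 3.
Stack B, S = {2, 4, 6, 7, 8}:
n :  0  1  2  3  4  5  6  7  8  9 10 11 12 13 14 15
G :  0  0  1  1  2  2  3  3  4  4  0  0  1  1  2  2
G_B(15) = 2.
Combined Grundy value = 3 ⊕ 2 = 1.

1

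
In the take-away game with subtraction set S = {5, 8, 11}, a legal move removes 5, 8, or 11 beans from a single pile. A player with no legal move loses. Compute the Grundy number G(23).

G(0) = 0
G(1) = mex{} = 0
G(2) = mex{} = 0
G(3) = mex{} = 0
G(4) = mex{} = 0
G(5) = mex{0} = 1
G(6) = mex{0} = 1
G(7) = mex{0} = 1
G(8) = mex{0,0} = 1
G(9) = mex{0,0} = 1
G(10) = mex{1,0} = 2
G(11) = mex{1,0,0} = 2
G(12) = mex{1,0,0} = 2
G(13) = mex{1,1,0} = 2
G(14) = mex{1,1,0} = 2
G(15) = mex{2,1,0} = 3
G(16) = mex{2,1,1} = 0
G(17) = mex{2,1,1} = 0
G(18) = mex{2,2,1} = 0
G(19) = mex{2,2,1} = 0
G(20) = mex{3,2,1} = 0
G(21) = mex{0,2,2} = 1
G(22) = mex{0,2,2} = 1
G(23) = mex{0,3,2} = 1

1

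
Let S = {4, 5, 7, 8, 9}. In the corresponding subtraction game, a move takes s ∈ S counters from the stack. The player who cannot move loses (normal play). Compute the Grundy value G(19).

G(0) = 0
G(1) = mex{} = 0
G(2) = mex{} = 0
G(3) = mex{} = 0
G(4) = mex{0} = 1
G(5) = mex{0,0} = 1
G(6) = mex{0,0} = 1
G(7) = mex{0,0,0} = 1
G(8) = mex{1,0,0,0} = 2
G(9) = mex{1,1,0,0,0} = 2
G(10) = mex{1,1,0,0,0} = 2
G(11) = mex{1,1,1,0,0} = 2
G(12) = mex{2,1,1,1,0} = 3
G(13) = mex{2,2,1,1,1} = 0
G(14) = mex{2,2,1,1,1} = 0
G(15) = mex{2,2,2,1,1} = 0
G(16) = mex{3,2,2,2,1} = 0
G(17) = mex{0,3,2,2,2} = 1
G(18) = mex{0,0,2,2,2} = 1
G(19) = mex{0,0,3,2,2} = 1

1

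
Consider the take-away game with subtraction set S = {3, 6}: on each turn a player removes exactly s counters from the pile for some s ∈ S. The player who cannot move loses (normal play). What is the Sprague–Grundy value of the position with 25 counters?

2

G(0) = 0
G(1) = mex{} = 0
G(2) = mex{} = 0
G(3) = mex{0} = 1
G(4) = mex{0} = 1
G(5) = mex{0} = 1
G(6) = mex{1,0} = 2
G(7) = mex{1,0} = 2
G(8) = mex{1,0} = 2
G(9) = mex{2,1} = 0
G(10) = mex{2,1} = 0
G(11) = mex{2,1} = 0
G(12) = mex{0,2} = 1
G(13) = mex{0,2} = 1
G(14) = mex{0,2} = 1
G(15) = mex{1,0} = 2
G(16) = mex{1,0} = 2
G(17) = mex{1,0} = 2
G(18) = mex{2,1} = 0
G(19) = mex{2,1} = 0
G(20) = mex{2,1} = 0
G(21) = mex{0,2} = 1
G(22) = mex{0,2} = 1
G(23) = mex{0,2} = 1
G(24) = mex{1,0} = 2
G(25) = mex{1,0} = 2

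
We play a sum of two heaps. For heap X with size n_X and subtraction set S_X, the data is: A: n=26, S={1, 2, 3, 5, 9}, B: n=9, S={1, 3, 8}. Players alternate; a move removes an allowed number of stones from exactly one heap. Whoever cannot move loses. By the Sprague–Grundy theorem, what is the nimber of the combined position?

Heap A, S = {1, 2, 3, 5, 9}:
n :  0  1  2  3  4  5  6  7  8  9 10 11 12 13 14 15 16 17 18 19 20 21 22 23 24 25 26
G :  0  1  2  3  0  1  2  3  0  1  2  3  0  1  2  3  0  1  2  3  0  1  2  3  0  1  2
G_A(26) = 2.
Heap B, S = {1, 3, 8}:
G(0) = 0
G(1) = mex{0} = 1
G(2) = mex{1} = 0
G(3) = mex{0,0} = 1
G(4) = mex{1,1} = 0
G(5) = mex{0,0} = 1
G(6) = mex{1,1} = 0
G(7) = mex{0,0} = 1
G(8) = mex{1,1,0} = 2
G(9) = mex{2,0,1} = 3
G_B(9) = 3.
Combined Grundy value = 2 ⊕ 3 = 1.

1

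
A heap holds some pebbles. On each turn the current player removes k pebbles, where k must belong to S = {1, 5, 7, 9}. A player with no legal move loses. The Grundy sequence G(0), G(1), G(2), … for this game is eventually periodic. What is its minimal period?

G(0) = 0
G(1) = mex{0} = 1
G(2) = mex{1} = 0
G(3) = mex{0} = 1
G(4) = mex{1} = 0
G(5) = mex{0,0} = 1
G(6) = mex{1,1} = 0
G(7) = mex{0,0,0} = 1
G(8) = mex{1,1,1} = 0
G(9) = mex{0,0,0,0} = 1
G(10) = mex{1,1,1,1} = 0
G(11) = mex{0,0,0,0} = 1
G(12) = mex{1,1,1,1} = 0
G(13) = mex{0,0,0,0} = 1
G(14) = mex{1,1,1,1} = 0
G(n+2) = G(n) holds for n = 0,…,8 (a full window of length max(S) = 9), so the sequence is purely periodic with period 2.

2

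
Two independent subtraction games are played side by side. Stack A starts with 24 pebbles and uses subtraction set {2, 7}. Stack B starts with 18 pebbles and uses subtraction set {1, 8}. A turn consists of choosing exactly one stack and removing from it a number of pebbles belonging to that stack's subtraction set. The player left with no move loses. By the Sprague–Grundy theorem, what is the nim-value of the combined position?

1

Stack A, S = {2, 7}:
G(0) = 0
G(1) = mex{} = 0
G(2) = mex{0} = 1
G(3) = mex{0} = 1
G(4) = mex{1} = 0
G(5) = mex{1} = 0
G(6) = mex{0} = 1
G(7) = mex{0,0} = 1
G(8) = mex{1,0} = 2
G(9) = mex{1,1} = 0
G(10) = mex{2,1} = 0
G(11) = mex{0,0} = 1
G(12) = mex{0,0} = 1
G(13) = mex{1,1} = 0
G(14) = mex{1,1} = 0
G(15) = mex{0,2} = 1
G(16) = mex{0,0} = 1
G(17) = mex{1,0} = 2
G(18) = mex{1,1} = 0
G(19) = mex{2,1} = 0
G(20) = mex{0,0} = 1
G(21) = mex{0,0} = 1
G(22) = mex{1,1} = 0
G(23) = mex{1,1} = 0
G(24) = mex{0,2} = 1
G_A(24) = 1.
Stack B, S = {1, 8}:
G(0) = 0
G(1) = mex{0} = 1
G(2) = mex{1} = 0
G(3) = mex{0} = 1
G(4) = mex{1} = 0
G(5) = mex{0} = 1
G(6) = mex{1} = 0
G(7) = mex{0} = 1
G(8) = mex{1,0} = 2
G(9) = mex{2,1} = 0
G(10) = mex{0,0} = 1
G(11) = mex{1,1} = 0
G(12) = mex{0,0} = 1
G(13) = mex{1,1} = 0
G(14) = mex{0,0} = 1
G(15) = mex{1,1} = 0
G(16) = mex{0,2} = 1
G(17) = mex{1,0} = 2
G(18) = mex{2,1} = 0
G_B(18) = 0.
Combined Grundy value = 1 ⊕ 0 = 1.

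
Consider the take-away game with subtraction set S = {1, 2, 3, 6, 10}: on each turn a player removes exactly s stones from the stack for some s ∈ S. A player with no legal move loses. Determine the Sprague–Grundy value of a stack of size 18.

2

G(0) = 0
G(1) = mex{0} = 1
G(2) = mex{1,0} = 2
G(3) = mex{2,1,0} = 3
G(4) = mex{3,2,1} = 0
G(5) = mex{0,3,2} = 1
G(6) = mex{1,0,3,0} = 2
G(7) = mex{2,1,0,1} = 3
G(8) = mex{3,2,1,2} = 0
G(9) = mex{0,3,2,3} = 1
G(10) = mex{1,0,3,0,0} = 2
G(11) = mex{2,1,0,1,1} = 3
G(12) = mex{3,2,1,2,2} = 0
G(13) = mex{0,3,2,3,3} = 1
G(14) = mex{1,0,3,0,0} = 2
G(15) = mex{2,1,0,1,1} = 3
G(16) = mex{3,2,1,2,2} = 0
G(17) = mex{0,3,2,3,3} = 1
G(18) = mex{1,0,3,0,0} = 2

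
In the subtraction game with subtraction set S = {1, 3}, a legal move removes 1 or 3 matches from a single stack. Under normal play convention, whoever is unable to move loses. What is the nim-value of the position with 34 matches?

0

G(0) = 0
G(1) = mex{0} = 1
G(2) = mex{1} = 0
G(3) = mex{0,0} = 1
G(4) = mex{1,1} = 0
G(5) = mex{0,0} = 1
G(6) = mex{1,1} = 0
G(7) = mex{0,0} = 1
G(8) = mex{1,1} = 0
G(9) = mex{0,0} = 1
G(10) = mex{1,1} = 0
G(11) = mex{0,0} = 1
G(12) = mex{1,1} = 0
G(13) = mex{0,0} = 1
G(14) = mex{1,1} = 0
G(15) = mex{0,0} = 1
G(16) = mex{1,1} = 0
G(17) = mex{0,0} = 1
G(18) = mex{1,1} = 0
G(19) = mex{0,0} = 1
G(20) = mex{1,1} = 0
G(21) = mex{0,0} = 1
G(22) = mex{1,1} = 0
G(23) = mex{0,0} = 1
G(24) = mex{1,1} = 0
G(25) = mex{0,0} = 1
G(26) = mex{1,1} = 0
G(27) = mex{0,0} = 1
G(28) = mex{1,1} = 0
G(29) = mex{0,0} = 1
G(30) = mex{1,1} = 0
G(31) = mex{0,0} = 1
G(32) = mex{1,1} = 0
G(33) = mex{0,0} = 1
G(34) = mex{1,1} = 0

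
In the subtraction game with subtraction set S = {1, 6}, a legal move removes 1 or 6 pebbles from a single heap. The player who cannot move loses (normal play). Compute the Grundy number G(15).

G(0) = 0
G(1) = mex{0} = 1
G(2) = mex{1} = 0
G(3) = mex{0} = 1
G(4) = mex{1} = 0
G(5) = mex{0} = 1
G(6) = mex{1,0} = 2
G(7) = mex{2,1} = 0
G(8) = mex{0,0} = 1
G(9) = mex{1,1} = 0
G(10) = mex{0,0} = 1
G(11) = mex{1,1} = 0
G(12) = mex{0,2} = 1
G(13) = mex{1,0} = 2
G(14) = mex{2,1} = 0
G(15) = mex{0,0} = 1

1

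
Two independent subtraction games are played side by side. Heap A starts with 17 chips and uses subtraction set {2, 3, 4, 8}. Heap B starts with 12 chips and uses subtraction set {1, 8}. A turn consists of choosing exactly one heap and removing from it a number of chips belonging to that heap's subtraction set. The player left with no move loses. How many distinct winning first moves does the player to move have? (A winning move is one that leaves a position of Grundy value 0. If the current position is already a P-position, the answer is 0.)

3

Heap A, S = {2, 3, 4, 8}:
n :  0  1  2  3  4  5  6  7  8  9 10 11 12 13 14 15 16 17
G :  0  0  1  1  2  2  0  0  1  1  2  2  0  0  1  1  2  2
G_A(17) = 2.
Heap B, S = {1, 8}:
n :  0  1  2  3  4  5  6  7  8  9 10 11 12
G :  0  1  0  1  0  1  0  1  2  0  1  0  1
G_B(12) = 1.
Combined Grundy value = 2 ⊕ 1 = 3.
A winning move leaves total XOR = 0, i.e. changes one component's Grundy value g to g ⊕ X where X is the current total.
Heap A: need g' = 2⊕3 = 1. Options: 17−2→G=1, 17−3→G=1, 17−4→G=0, 17−8→G=1. Hits: 3.
Heap B: need g' = 1⊕3 = 2. Options: 12−1→G=0, 12−8→G=0. Hits: 0.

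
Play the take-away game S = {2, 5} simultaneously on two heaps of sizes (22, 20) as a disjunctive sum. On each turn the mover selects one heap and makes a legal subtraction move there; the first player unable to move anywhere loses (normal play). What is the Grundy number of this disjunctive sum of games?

All heaps use S = {2, 5}:
G(0) = 0
G(1) = mex{} = 0
G(2) = mex{0} = 1
G(3) = mex{0} = 1
G(4) = mex{1} = 0
G(5) = mex{1,0} = 2
G(6) = mex{0,0} = 1
G(7) = mex{2,1} = 0
G(8) = mex{1,1} = 0
G(9) = mex{0,0} = 1
G(10) = mex{0,2} = 1
G(11) = mex{1,1} = 0
G(12) = mex{1,0} = 2
G(13) = mex{0,0} = 1
G(14) = mex{2,1} = 0
G(15) = mex{1,1} = 0
G(16) = mex{0,0} = 1
G(17) = mex{0,2} = 1
G(18) = mex{1,1} = 0
G(19) = mex{1,0} = 2
G(20) = mex{0,0} = 1
G(21) = mex{2,1} = 0
G(22) = mex{1,1} = 0
Heap A: G(22) = 0.
Heap B: G(20) = 1.
Combined Grundy value = 0 ⊕ 1 = 1.

1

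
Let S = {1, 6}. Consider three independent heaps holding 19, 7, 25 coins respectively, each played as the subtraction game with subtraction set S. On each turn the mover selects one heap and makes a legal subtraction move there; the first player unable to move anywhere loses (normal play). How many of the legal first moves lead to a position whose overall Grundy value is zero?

4

All heaps use S = {1, 6}:
n :  0  1  2  3  4  5  6  7  8  9 10 11 12 13 14 15 16 17 18 19 20 21 22 23 24 25
G :  0  1  0  1  0  1  2  0  1  0  1  0  1  2  0  1  0  1  0  1  2  0  1  0  1  0
Heap A: G(19) = 1.
Heap B: G(7) = 0.
Heap C: G(25) = 0.
Combined Grundy value = 1 ⊕ 0 ⊕ 0 = 1.
A winning move leaves total XOR = 0, i.e. changes one component's Grundy value g to g ⊕ X where X is the current total.
Heap A: need g' = 1⊕1 = 0. Options: 19−1→G=0, 19−6→G=2. Hits: 1.
Heap B: need g' = 0⊕1 = 1. Options: 7−1→G=2, 7−6→G=1. Hits: 1.
Heap C: need g' = 0⊕1 = 1. Options: 25−1→G=1, 25−6→G=1. Hits: 2.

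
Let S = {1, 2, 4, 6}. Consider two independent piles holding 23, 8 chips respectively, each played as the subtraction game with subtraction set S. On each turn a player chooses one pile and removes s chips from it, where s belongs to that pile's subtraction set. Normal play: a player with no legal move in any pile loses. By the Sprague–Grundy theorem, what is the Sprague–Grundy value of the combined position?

All piles use S = {1, 2, 4, 6}:
n :  0  1  2  3  4  5  6  7  8  9 10 11 12 13 14 15 16 17 18 19 20 21 22 23
G :  0  1  2  0  1  2  3  4  0  1  2  0  1  2  3  4  0  1  2  0  1  2  3  4
Pile A: G(23) = 4.
Pile B: G(8) = 0.
Combined Grundy value = 4 ⊕ 0 = 4.

4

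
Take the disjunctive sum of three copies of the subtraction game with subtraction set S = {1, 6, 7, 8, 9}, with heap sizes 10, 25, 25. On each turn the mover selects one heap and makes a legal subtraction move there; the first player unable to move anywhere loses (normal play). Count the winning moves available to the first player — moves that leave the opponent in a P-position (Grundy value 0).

All heaps use S = {1, 6, 7, 8, 9}:
n :  0  1  2  3  4  5  6  7  8  9 10 11 12 13 14 15 16 17 18 19 20 21 22 23 24 25
G :  0  1  0  1  0  1  2  3  2  3  2  3  4  5  0  1  0  1  0  1  2  3  2  3  2  3
Heap A: G(10) = 2.
Heap B: G(25) = 3.
Heap C: G(25) = 3.
Combined Grundy value = 2 ⊕ 3 ⊕ 3 = 2.
A winning move leaves total XOR = 0, i.e. changes one component's Grundy value g to g ⊕ X where X is the current total.
Heap A: need g' = 2⊕2 = 0. Options: 10−1→G=3, 10−6→G=0, 10−7→G=1, 10−8→G=0, 10−9→G=1. Hits: 2.
Heap B: need g' = 3⊕2 = 1. Options: 25−1→G=2, 25−6→G=1, 25−7→G=0, 25−8→G=1, 25−9→G=0. Hits: 2.
Heap C: need g' = 3⊕2 = 1. Options: 25−1→G=2, 25−6→G=1, 25−7→G=0, 25−8→G=1, 25−9→G=0. Hits: 2.

6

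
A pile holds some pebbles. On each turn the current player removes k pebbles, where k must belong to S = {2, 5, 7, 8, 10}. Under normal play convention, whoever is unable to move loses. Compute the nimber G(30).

G(0) = 0
G(1) = mex{} = 0
G(2) = mex{0} = 1
G(3) = mex{0} = 1
G(4) = mex{1} = 0
G(5) = mex{1,0} = 2
G(6) = mex{0,0} = 1
G(7) = mex{2,1,0} = 3
G(8) = mex{1,1,0,0} = 2
G(9) = mex{3,0,1,0} = 2
G(10) = mex{2,2,1,1,0} = 3
G(11) = mex{2,1,0,1,0} = 3
G(12) = mex{3,3,2,0,1} = 4
G(13) = mex{3,2,1,2,1} = 0
G(14) = mex{4,2,3,1,0} = 5
G(15) = mex{0,3,2,3,2} = 1
G(16) = mex{5,3,2,2,1} = 0
G(17) = mex{1,4,3,2,3} = 0
G(18) = mex{0,0,3,3,2} = 1
G(19) = mex{0,5,4,3,2} = 1
G(20) = mex{1,1,0,4,3} = 2
G(21) = mex{1,0,5,0,3} = 2
G(22) = mex{2,0,1,5,4} = 3
G(23) = mex{2,1,0,1,0} = 3
G(24) = mex{3,1,0,0,5} = 2
G(25) = mex{3,2,1,0,1} = 4
G(26) = mex{2,2,1,1,0} = 3
G(27) = mex{4,3,2,1,0} = 5
G(28) = mex{3,3,2,2,1} = 0
G(29) = mex{5,2,3,2,1} = 0
G(30) = mex{0,4,3,3,2} = 1

1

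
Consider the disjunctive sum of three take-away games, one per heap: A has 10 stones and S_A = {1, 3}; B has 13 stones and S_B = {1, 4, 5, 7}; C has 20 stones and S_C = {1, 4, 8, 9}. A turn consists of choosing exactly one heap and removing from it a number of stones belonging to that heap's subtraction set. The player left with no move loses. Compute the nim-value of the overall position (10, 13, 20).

Heap A, S = {1, 3}:
n :  0  1  2  3  4  5  6  7  8  9 10
G :  0  1  0  1  0  1  0  1  0  1  0
G_A(10) = 0.
Heap B, S = {1, 4, 5, 7}:
n :  0  1  2  3  4  5  6  7  8  9 10 11 12 13
G :  0  1  0  1  2  3  2  3  0  1  0  1  2  3
G_B(13) = 3.
Heap C, S = {1, 4, 8, 9}:
G(0) = 0
G(1) = mex{0} = 1
G(2) = mex{1} = 0
G(3) = mex{0} = 1
G(4) = mex{1,0} = 2
G(5) = mex{2,1} = 0
G(6) = mex{0,0} = 1
G(7) = mex{1,1} = 0
G(8) = mex{0,2,0} = 1
G(9) = mex{1,0,1,0} = 2
G(10) = mex{2,1,0,1} = 3
G(11) = mex{3,0,1,0} = 2
G(12) = mex{2,1,2,1} = 0
G(13) = mex{0,2,0,2} = 1
G(14) = mex{1,3,1,0} = 2
G(15) = mex{2,2,0,1} = 3
G(16) = mex{3,0,1,0} = 2
G(17) = mex{2,1,2,1} = 0
G(18) = mex{0,2,3,2} = 1
G(19) = mex{1,3,2,3} = 0
G(20) = mex{0,2,0,2} = 1
G_C(20) = 1.
Combined Grundy value = 0 ⊕ 3 ⊕ 1 = 2.

2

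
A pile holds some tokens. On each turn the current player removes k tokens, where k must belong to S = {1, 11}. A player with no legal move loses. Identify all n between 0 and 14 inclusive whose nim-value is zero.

0, 2, 4, 6, 8, 10, 12, 14

n :  0  1  2  3  4  5  6  7  8  9 10 11 12 13 14
G :  0  1  0  1  0  1  0  1  0  1  0  1  0  1  0
P-positions are exactly the n with G(n) = 0.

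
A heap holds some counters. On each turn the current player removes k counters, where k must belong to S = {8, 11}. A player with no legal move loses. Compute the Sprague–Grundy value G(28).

G(0) = 0
G(1) = mex{} = 0
G(2) = mex{} = 0
G(3) = mex{} = 0
G(4) = mex{} = 0
G(5) = mex{} = 0
G(6) = mex{} = 0
G(7) = mex{} = 0
G(8) = mex{0} = 1
G(9) = mex{0} = 1
G(10) = mex{0} = 1
G(11) = mex{0,0} = 1
G(12) = mex{0,0} = 1
G(13) = mex{0,0} = 1
G(14) = mex{0,0} = 1
G(15) = mex{0,0} = 1
G(16) = mex{1,0} = 2
G(17) = mex{1,0} = 2
G(18) = mex{1,0} = 2
G(19) = mex{1,1} = 0
G(20) = mex{1,1} = 0
G(21) = mex{1,1} = 0
G(22) = mex{1,1} = 0
G(23) = mex{1,1} = 0
G(24) = mex{2,1} = 0
G(25) = mex{2,1} = 0
G(26) = mex{2,1} = 0
G(27) = mex{0,2} = 1
G(28) = mex{0,2} = 1

1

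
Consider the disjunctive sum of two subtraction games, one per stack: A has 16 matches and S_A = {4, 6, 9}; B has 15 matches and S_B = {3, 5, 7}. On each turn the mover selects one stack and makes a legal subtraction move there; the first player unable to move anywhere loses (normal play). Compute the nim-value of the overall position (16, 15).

1

Stack A, S = {4, 6, 9}:
G(0) = 0
G(1) = mex{} = 0
G(2) = mex{} = 0
G(3) = mex{} = 0
G(4) = mex{0} = 1
G(5) = mex{0} = 1
G(6) = mex{0,0} = 1
G(7) = mex{0,0} = 1
G(8) = mex{1,0} = 2
G(9) = mex{1,0,0} = 2
G(10) = mex{1,1,0} = 2
G(11) = mex{1,1,0} = 2
G(12) = mex{2,1,0} = 3
G(13) = mex{2,1,1} = 0
G(14) = mex{2,2,1} = 0
G(15) = mex{2,2,1} = 0
G(16) = mex{3,2,1} = 0
G_A(16) = 0.
Stack B, S = {3, 5, 7}:
n :  0  1  2  3  4  5  6  7  8  9 10 11 12 13 14 15
G :  0  0  0  1  1  1  2  2  2  3  0  0  0  1  1  1
G_B(15) = 1.
Combined Grundy value = 0 ⊕ 1 = 1.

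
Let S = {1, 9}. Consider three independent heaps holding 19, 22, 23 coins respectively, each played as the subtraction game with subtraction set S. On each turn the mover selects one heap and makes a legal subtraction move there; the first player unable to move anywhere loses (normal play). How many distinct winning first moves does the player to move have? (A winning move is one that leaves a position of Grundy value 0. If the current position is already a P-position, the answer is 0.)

All heaps use S = {1, 9}:
n :  0  1  2  3  4  5  6  7  8  9 10 11 12 13 14 15 16 17 18 19 20 21 22 23
G :  0  1  0  1  0  1  0  1  0  1  0  1  0  1  0  1  0  1  0  1  0  1  0  1
Heap A: G(19) = 1.
Heap B: G(22) = 0.
Heap C: G(23) = 1.
Combined Grundy value = 1 ⊕ 0 ⊕ 1 = 0.
A winning move leaves total XOR = 0, i.e. changes one component's Grundy value g to g ⊕ X where X is the current total.
Heap A: target g' = 1⊕0 = 1, but every legal move changes the Grundy value (mex property), so 0 moves.
Heap B: target g' = 0⊕0 = 0, but every legal move changes the Grundy value (mex property), so 0 moves.
Heap C: target g' = 1⊕0 = 1, but every legal move changes the Grundy value (mex property), so 0 moves.

0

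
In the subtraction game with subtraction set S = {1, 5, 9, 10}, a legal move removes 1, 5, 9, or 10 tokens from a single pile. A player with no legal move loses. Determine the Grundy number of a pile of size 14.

2

n :  0  1  2  3  4  5  6  7  8  9 10 11 12 13 14
G :  0  1  0  1  0  1  0  1  0  1  2  3  2  3  2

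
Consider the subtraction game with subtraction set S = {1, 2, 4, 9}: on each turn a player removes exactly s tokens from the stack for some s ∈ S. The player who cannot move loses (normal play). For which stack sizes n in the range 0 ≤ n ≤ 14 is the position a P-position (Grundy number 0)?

0, 3, 6, 11, 14

n :  0  1  2  3  4  5  6  7  8  9 10 11 12 13 14
G :  0  1  2  0  1  2  0  1  2  3  4  0  1  2  0
P-positions are exactly the n with G(n) = 0.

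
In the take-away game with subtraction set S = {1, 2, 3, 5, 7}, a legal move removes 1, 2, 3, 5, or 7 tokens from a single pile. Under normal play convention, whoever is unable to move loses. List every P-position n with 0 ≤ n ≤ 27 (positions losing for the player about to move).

n :  0  1  2  3  4  5  6  7  8  9 10 11 12 13 14 15 16 17 18 19 20 21 22 23 24 25 26 27
G :  0  1  2  3  0  1  2  3  0  1  2  3  0  1  2  3  0  1  2  3  0  1  2  3  0  1  2  3
P-positions are exactly the n with G(n) = 0.

0, 4, 8, 12, 16, 20, 24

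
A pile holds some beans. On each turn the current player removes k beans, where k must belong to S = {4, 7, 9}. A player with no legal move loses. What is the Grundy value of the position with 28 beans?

n :  0  1  2  3  4  5  6  7  8  9 10 11 12 13 14 15 16 17 18 19 20 21 22 23 24 25 26 27 28
G :  0  0  0  0  1  1  1  1  2  2  2  2  3  0  0  0  0  1  1  1  1  2  2  2  2  3  0  0  0

0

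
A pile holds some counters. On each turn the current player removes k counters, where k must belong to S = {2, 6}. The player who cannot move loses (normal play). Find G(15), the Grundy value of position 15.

1

G(0) = 0
G(1) = mex{} = 0
G(2) = mex{0} = 1
G(3) = mex{0} = 1
G(4) = mex{1} = 0
G(5) = mex{1} = 0
G(6) = mex{0,0} = 1
G(7) = mex{0,0} = 1
G(8) = mex{1,1} = 0
G(9) = mex{1,1} = 0
G(10) = mex{0,0} = 1
G(11) = mex{0,0} = 1
G(12) = mex{1,1} = 0
G(13) = mex{1,1} = 0
G(14) = mex{0,0} = 1
G(15) = mex{0,0} = 1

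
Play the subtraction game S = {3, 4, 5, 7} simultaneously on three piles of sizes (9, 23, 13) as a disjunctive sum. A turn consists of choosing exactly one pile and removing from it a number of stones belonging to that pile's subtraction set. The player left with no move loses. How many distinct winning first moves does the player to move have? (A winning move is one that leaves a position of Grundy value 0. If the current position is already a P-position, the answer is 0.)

5

All piles use S = {3, 4, 5, 7}:
n :  0  1  2  3  4  5  6  7  8  9 10 11 12 13 14 15 16 17 18 19 20 21 22 23
G :  0  0  0  1  1  1  2  2  2  3  0  0  0  1  1  1  2  2  2  3  0  0  0  1
Pile A: G(9) = 3.
Pile B: G(23) = 1.
Pile C: G(13) = 1.
Combined Grundy value = 3 ⊕ 1 ⊕ 1 = 3.
A winning move leaves total XOR = 0, i.e. changes one component's Grundy value g to g ⊕ X where X is the current total.
Pile A: need g' = 3⊕3 = 0. Options: 9−3→G=2, 9−4→G=1, 9−5→G=1, 9−7→G=0. Hits: 1.
Pile B: need g' = 1⊕3 = 2. Options: 23−3→G=0, 23−4→G=3, 23−5→G=2, 23−7→G=2. Hits: 2.
Pile C: need g' = 1⊕3 = 2. Options: 13−3→G=0, 13−4→G=3, 13−5→G=2, 13−7→G=2. Hits: 2.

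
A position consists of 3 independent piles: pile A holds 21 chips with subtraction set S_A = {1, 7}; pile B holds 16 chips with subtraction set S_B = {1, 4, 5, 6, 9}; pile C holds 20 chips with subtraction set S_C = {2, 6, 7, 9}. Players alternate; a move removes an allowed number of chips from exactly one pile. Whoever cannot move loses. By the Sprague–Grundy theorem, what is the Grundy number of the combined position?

Pile A, S = {1, 7}:
n :  0  1  2  3  4  5  6  7  8  9 10 11 12 13 14 15 16 17 18 19 20 21
G :  0  1  0  1  0  1  0  1  0  1  0  1  0  1  0  1  0  1  0  1  0  1
G_A(21) = 1.
Pile B, S = {1, 4, 5, 6, 9}:
G(0) = 0
G(1) = mex{0} = 1
G(2) = mex{1} = 0
G(3) = mex{0} = 1
G(4) = mex{1,0} = 2
G(5) = mex{2,1,0} = 3
G(6) = mex{3,0,1,0} = 2
G(7) = mex{2,1,0,1} = 3
G(8) = mex{3,2,1,0} = 4
G(9) = mex{4,3,2,1,0} = 5
G(10) = mex{5,2,3,2,1} = 0
G(11) = mex{0,3,2,3,0} = 1
G(12) = mex{1,4,3,2,1} = 0
G(13) = mex{0,5,4,3,2} = 1
G(14) = mex{1,0,5,4,3} = 2
G(15) = mex{2,1,0,5,2} = 3
G(16) = mex{3,0,1,0,3} = 2
G_B(16) = 2.
Pile C, S = {2, 6, 7, 9}:
G(0) = 0
G(1) = mex{} = 0
G(2) = mex{0} = 1
G(3) = mex{0} = 1
G(4) = mex{1} = 0
G(5) = mex{1} = 0
G(6) = mex{0,0} = 1
G(7) = mex{0,0,0} = 1
G(8) = mex{1,1,0} = 2
G(9) = mex{1,1,1,0} = 2
G(10) = mex{2,0,1,0} = 3
G(11) = mex{2,0,0,1} = 3
G(12) = mex{3,1,0,1} = 2
G(13) = mex{3,1,1,0} = 2
G(14) = mex{2,2,1,0} = 3
G(15) = mex{2,2,2,1} = 0
G(16) = mex{3,3,2,1} = 0
G(17) = mex{0,3,3,2} = 1
G(18) = mex{0,2,3,2} = 1
G(19) = mex{1,2,2,3} = 0
G(20) = mex{1,3,2,3} = 0
G_C(20) = 0.
Combined Grundy value = 1 ⊕ 2 ⊕ 0 = 3.

3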